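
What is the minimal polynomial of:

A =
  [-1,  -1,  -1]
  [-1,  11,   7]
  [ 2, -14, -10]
x^3 - 12*x - 16

The characteristic polynomial is χ_A(x) = (x - 4)*(x + 2)^2, so the eigenvalues are known. The minimal polynomial is
  m_A(x) = Π_λ (x − λ)^{k_λ}
where k_λ is the size of the *largest* Jordan block for λ (equivalently, the smallest k with (A − λI)^k v = 0 for every generalised eigenvector v of λ).

  λ = -2: largest Jordan block has size 2, contributing (x + 2)^2
  λ = 4: largest Jordan block has size 1, contributing (x − 4)

So m_A(x) = (x - 4)*(x + 2)^2 = x^3 - 12*x - 16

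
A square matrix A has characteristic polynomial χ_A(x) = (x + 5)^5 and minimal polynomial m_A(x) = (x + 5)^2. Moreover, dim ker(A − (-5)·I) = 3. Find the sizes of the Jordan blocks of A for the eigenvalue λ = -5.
Block sizes for λ = -5: [2, 2, 1]

Step 1 — from the characteristic polynomial, algebraic multiplicity of λ = -5 is 5. From dim ker(A − (-5)·I) = 3, there are exactly 3 Jordan blocks for λ = -5.
Step 2 — from the minimal polynomial, the factor (x + 5)^2 tells us the largest block for λ = -5 has size 2.
Step 3 — with total size 5, 3 blocks, and largest block 2, the block sizes (in nonincreasing order) are [2, 2, 1].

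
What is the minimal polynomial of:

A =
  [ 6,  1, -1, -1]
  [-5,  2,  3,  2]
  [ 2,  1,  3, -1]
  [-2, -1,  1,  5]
x^3 - 12*x^2 + 48*x - 64

The characteristic polynomial is χ_A(x) = (x - 4)^4, so the eigenvalues are known. The minimal polynomial is
  m_A(x) = Π_λ (x − λ)^{k_λ}
where k_λ is the size of the *largest* Jordan block for λ (equivalently, the smallest k with (A − λI)^k v = 0 for every generalised eigenvector v of λ).

  λ = 4: largest Jordan block has size 3, contributing (x − 4)^3

So m_A(x) = (x - 4)^3 = x^3 - 12*x^2 + 48*x - 64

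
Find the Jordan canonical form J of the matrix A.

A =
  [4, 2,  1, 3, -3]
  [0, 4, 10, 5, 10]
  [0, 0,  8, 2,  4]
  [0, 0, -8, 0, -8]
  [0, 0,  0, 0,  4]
J_2(4) ⊕ J_2(4) ⊕ J_1(4)

The characteristic polynomial is
  det(x·I − A) = x^5 - 20*x^4 + 160*x^3 - 640*x^2 + 1280*x - 1024 = (x - 4)^5

Eigenvalues and multiplicities (the geometric multiplicity of λ is n − rank(A − λI), which equals the number of Jordan blocks for λ):
  λ = 4: algebraic multiplicity = 5, geometric multiplicity = 3

Determining the block sizes for each eigenvalue:
  λ = 4: with am = 5 and gm = 3, the partition is not yet determined (e.g. several partitions of 5 into 3 parts exist). Let N = A − (4)·I. Computing rank(N^1) = 2, rank(N^2) = 0; the number of blocks of size ≥ j is rank(N^{j−1}) − rank(N^j), giving [3, 2]. So we have 2 block(s) of size 2, 1 block(s) of size 1 → block sizes [2, 2, 1]

Assembling the blocks gives a Jordan form
J =
  [4, 1, 0, 0, 0]
  [0, 4, 0, 0, 0]
  [0, 0, 4, 1, 0]
  [0, 0, 0, 4, 0]
  [0, 0, 0, 0, 4]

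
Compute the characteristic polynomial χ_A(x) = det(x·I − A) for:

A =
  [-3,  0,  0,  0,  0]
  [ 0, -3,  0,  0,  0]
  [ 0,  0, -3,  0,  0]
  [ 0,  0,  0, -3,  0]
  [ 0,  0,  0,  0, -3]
x^5 + 15*x^4 + 90*x^3 + 270*x^2 + 405*x + 243

Expanding det(x·I − A) (e.g. by cofactor expansion or by noting that A is similar to its Jordan form J, which has the same characteristic polynomial as A) gives
  χ_A(x) = x^5 + 15*x^4 + 90*x^3 + 270*x^2 + 405*x + 243
which factors as (x + 3)^5. The eigenvalues (with algebraic multiplicities) are λ = -3 with multiplicity 5.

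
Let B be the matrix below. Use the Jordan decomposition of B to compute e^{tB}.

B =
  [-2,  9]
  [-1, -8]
e^{tB} =
  [3*t*exp(-5*t) + exp(-5*t), 9*t*exp(-5*t)]
  [-t*exp(-5*t), -3*t*exp(-5*t) + exp(-5*t)]

Strategy: write B = P · J · P⁻¹ where J is a Jordan canonical form, so e^{tB} = P · e^{tJ} · P⁻¹, and e^{tJ} can be computed block-by-block.

B has Jordan form
J =
  [-5,  1]
  [ 0, -5]
(up to reordering of blocks).

Per-block formulas:
  For a 2×2 Jordan block J_2(-5): exp(t · J_2(-5)) = e^(-5t)·(I + t·N), where N is the 2×2 nilpotent shift.

After assembling e^{tJ} and conjugating by P, we get:

e^{tB} =
  [3*t*exp(-5*t) + exp(-5*t), 9*t*exp(-5*t)]
  [-t*exp(-5*t), -3*t*exp(-5*t) + exp(-5*t)]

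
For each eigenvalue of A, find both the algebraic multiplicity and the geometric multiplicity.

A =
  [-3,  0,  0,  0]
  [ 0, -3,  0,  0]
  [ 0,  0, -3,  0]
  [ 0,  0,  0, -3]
λ = -3: alg = 4, geom = 4

Step 1 — factor the characteristic polynomial to read off the algebraic multiplicities:
  χ_A(x) = (x + 3)^4

Step 2 — compute geometric multiplicities via the rank-nullity identity g(λ) = n − rank(A − λI):
  rank(A − (-3)·I) = 0, so dim ker(A − (-3)·I) = n − 0 = 4

Summary:
  λ = -3: algebraic multiplicity = 4, geometric multiplicity = 4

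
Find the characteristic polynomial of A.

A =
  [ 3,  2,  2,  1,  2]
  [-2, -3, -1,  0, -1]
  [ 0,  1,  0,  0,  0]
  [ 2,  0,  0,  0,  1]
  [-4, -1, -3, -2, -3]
x^5 + 3*x^4 + 3*x^3 + x^2

Expanding det(x·I − A) (e.g. by cofactor expansion or by noting that A is similar to its Jordan form J, which has the same characteristic polynomial as A) gives
  χ_A(x) = x^5 + 3*x^4 + 3*x^3 + x^2
which factors as x^2*(x + 1)^3. The eigenvalues (with algebraic multiplicities) are λ = -1 with multiplicity 3, λ = 0 with multiplicity 2.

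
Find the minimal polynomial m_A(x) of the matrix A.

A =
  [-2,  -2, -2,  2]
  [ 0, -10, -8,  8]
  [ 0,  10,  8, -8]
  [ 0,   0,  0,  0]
x^2 + 2*x

The characteristic polynomial is χ_A(x) = x^2*(x + 2)^2, so the eigenvalues are known. The minimal polynomial is
  m_A(x) = Π_λ (x − λ)^{k_λ}
where k_λ is the size of the *largest* Jordan block for λ (equivalently, the smallest k with (A − λI)^k v = 0 for every generalised eigenvector v of λ).

  λ = -2: largest Jordan block has size 1, contributing (x + 2)
  λ = 0: largest Jordan block has size 1, contributing (x − 0)

So m_A(x) = x*(x + 2) = x^2 + 2*x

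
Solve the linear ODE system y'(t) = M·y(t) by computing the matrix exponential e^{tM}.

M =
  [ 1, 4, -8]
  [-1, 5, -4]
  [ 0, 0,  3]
e^{tM} =
  [-2*t*exp(3*t) + exp(3*t), 4*t*exp(3*t), -8*t*exp(3*t)]
  [-t*exp(3*t), 2*t*exp(3*t) + exp(3*t), -4*t*exp(3*t)]
  [0, 0, exp(3*t)]

Strategy: write M = P · J · P⁻¹ where J is a Jordan canonical form, so e^{tM} = P · e^{tJ} · P⁻¹, and e^{tJ} can be computed block-by-block.

M has Jordan form
J =
  [3, 1, 0]
  [0, 3, 0]
  [0, 0, 3]
(up to reordering of blocks).

Per-block formulas:
  For a 1×1 block at λ = 3: exp(t · [3]) = [e^(3t)].
  For a 2×2 Jordan block J_2(3): exp(t · J_2(3)) = e^(3t)·(I + t·N), where N is the 2×2 nilpotent shift.

After assembling e^{tJ} and conjugating by P, we get:

e^{tM} =
  [-2*t*exp(3*t) + exp(3*t), 4*t*exp(3*t), -8*t*exp(3*t)]
  [-t*exp(3*t), 2*t*exp(3*t) + exp(3*t), -4*t*exp(3*t)]
  [0, 0, exp(3*t)]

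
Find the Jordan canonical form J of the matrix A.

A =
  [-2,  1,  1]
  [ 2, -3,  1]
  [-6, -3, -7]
J_2(-4) ⊕ J_1(-4)

The characteristic polynomial is
  det(x·I − A) = x^3 + 12*x^2 + 48*x + 64 = (x + 4)^3

Eigenvalues and multiplicities (the geometric multiplicity of λ is n − rank(A − λI), which equals the number of Jordan blocks for λ):
  λ = -4: algebraic multiplicity = 3, geometric multiplicity = 2

Determining the block sizes for each eigenvalue:
  λ = -4: 2 blocks summing to 3 forces exactly one block of size 2 and the rest size 1 → block sizes [2, 1]

Assembling the blocks gives a Jordan form
J =
  [-4,  1,  0]
  [ 0, -4,  0]
  [ 0,  0, -4]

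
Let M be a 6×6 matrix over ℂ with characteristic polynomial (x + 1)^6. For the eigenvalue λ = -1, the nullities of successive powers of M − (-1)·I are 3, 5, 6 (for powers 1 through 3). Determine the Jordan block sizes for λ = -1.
Block sizes for λ = -1: [3, 2, 1]

From the dimensions of kernels of powers, the number of Jordan blocks of size at least j is d_j − d_{j−1} where d_j = dim ker(N^j) (with d_0 = 0). Computing the differences gives [3, 2, 1].
The number of blocks of size exactly k is (#blocks of size ≥ k) − (#blocks of size ≥ k + 1), so the partition is: 1 block(s) of size 1, 1 block(s) of size 2, 1 block(s) of size 3.
In nonincreasing order the block sizes are [3, 2, 1].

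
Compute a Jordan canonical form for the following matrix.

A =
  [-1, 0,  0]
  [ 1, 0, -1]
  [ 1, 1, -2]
J_2(-1) ⊕ J_1(-1)

The characteristic polynomial is
  det(x·I − A) = x^3 + 3*x^2 + 3*x + 1 = (x + 1)^3

Eigenvalues and multiplicities (the geometric multiplicity of λ is n − rank(A − λI), which equals the number of Jordan blocks for λ):
  λ = -1: algebraic multiplicity = 3, geometric multiplicity = 2

Determining the block sizes for each eigenvalue:
  λ = -1: 2 blocks summing to 3 forces exactly one block of size 2 and the rest size 1 → block sizes [2, 1]

Assembling the blocks gives a Jordan form
J =
  [-1,  1,  0]
  [ 0, -1,  0]
  [ 0,  0, -1]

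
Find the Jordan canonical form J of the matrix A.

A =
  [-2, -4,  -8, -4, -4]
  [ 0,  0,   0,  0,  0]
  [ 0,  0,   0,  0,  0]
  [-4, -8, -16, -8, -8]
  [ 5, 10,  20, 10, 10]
J_2(0) ⊕ J_1(0) ⊕ J_1(0) ⊕ J_1(0)

The characteristic polynomial is
  det(x·I − A) = x^5

Eigenvalues and multiplicities (the geometric multiplicity of λ is n − rank(A − λI), which equals the number of Jordan blocks for λ):
  λ = 0: algebraic multiplicity = 5, geometric multiplicity = 4

Determining the block sizes for each eigenvalue:
  λ = 0: 4 blocks summing to 5 forces exactly one block of size 2 and the rest size 1 → block sizes [2, 1, 1, 1]

Assembling the blocks gives a Jordan form
J =
  [0, 1, 0, 0, 0]
  [0, 0, 0, 0, 0]
  [0, 0, 0, 0, 0]
  [0, 0, 0, 0, 0]
  [0, 0, 0, 0, 0]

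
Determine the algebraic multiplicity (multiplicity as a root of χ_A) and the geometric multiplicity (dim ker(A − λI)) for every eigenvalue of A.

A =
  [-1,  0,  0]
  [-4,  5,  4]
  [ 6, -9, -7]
λ = -1: alg = 3, geom = 2

Step 1 — factor the characteristic polynomial to read off the algebraic multiplicities:
  χ_A(x) = (x + 1)^3

Step 2 — compute geometric multiplicities via the rank-nullity identity g(λ) = n − rank(A − λI):
  rank(A − (-1)·I) = 1, so dim ker(A − (-1)·I) = n − 1 = 2

Summary:
  λ = -1: algebraic multiplicity = 3, geometric multiplicity = 2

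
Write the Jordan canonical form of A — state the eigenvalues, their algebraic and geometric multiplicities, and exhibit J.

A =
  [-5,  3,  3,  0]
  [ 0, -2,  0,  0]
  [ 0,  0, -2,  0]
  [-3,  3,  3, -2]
J_1(-5) ⊕ J_1(-2) ⊕ J_1(-2) ⊕ J_1(-2)

The characteristic polynomial is
  det(x·I − A) = x^4 + 11*x^3 + 42*x^2 + 68*x + 40 = (x + 2)^3*(x + 5)

Eigenvalues and multiplicities (the geometric multiplicity of λ is n − rank(A − λI), which equals the number of Jordan blocks for λ):
  λ = -5: algebraic multiplicity = 1, geometric multiplicity = 1
  λ = -2: algebraic multiplicity = 3, geometric multiplicity = 3

Determining the block sizes for each eigenvalue:
  λ = -5: one block (gm = 1), so the single block has size am = 1 → block sizes [1]
  λ = -2: gm = am = 3, so every block has size 1 → block sizes [1, 1, 1]

Assembling the blocks gives a Jordan form
J =
  [-5,  0,  0,  0]
  [ 0, -2,  0,  0]
  [ 0,  0, -2,  0]
  [ 0,  0,  0, -2]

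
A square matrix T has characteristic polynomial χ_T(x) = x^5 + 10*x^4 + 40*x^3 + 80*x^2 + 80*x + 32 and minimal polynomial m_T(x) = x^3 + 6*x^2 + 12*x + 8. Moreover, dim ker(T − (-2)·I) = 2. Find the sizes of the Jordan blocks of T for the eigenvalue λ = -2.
Block sizes for λ = -2: [3, 2]

Step 1 — from the characteristic polynomial, algebraic multiplicity of λ = -2 is 5. From dim ker(T − (-2)·I) = 2, there are exactly 2 Jordan blocks for λ = -2.
Step 2 — from the minimal polynomial, the factor (x + 2)^3 tells us the largest block for λ = -2 has size 3.
Step 3 — with total size 5, 2 blocks, and largest block 3, the block sizes (in nonincreasing order) are [3, 2].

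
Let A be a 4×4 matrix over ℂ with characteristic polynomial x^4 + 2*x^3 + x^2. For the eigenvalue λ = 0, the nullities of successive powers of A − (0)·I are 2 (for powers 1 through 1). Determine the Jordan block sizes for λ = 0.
Block sizes for λ = 0: [1, 1]

From the dimensions of kernels of powers, the number of Jordan blocks of size at least j is d_j − d_{j−1} where d_j = dim ker(N^j) (with d_0 = 0). Computing the differences gives [2].
The number of blocks of size exactly k is (#blocks of size ≥ k) − (#blocks of size ≥ k + 1), so the partition is: 2 block(s) of size 1.
In nonincreasing order the block sizes are [1, 1].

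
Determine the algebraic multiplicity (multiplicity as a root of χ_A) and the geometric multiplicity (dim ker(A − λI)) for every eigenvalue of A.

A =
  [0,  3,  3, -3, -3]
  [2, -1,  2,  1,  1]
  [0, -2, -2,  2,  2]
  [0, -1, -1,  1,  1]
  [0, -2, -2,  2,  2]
λ = 0: alg = 5, geom = 3

Step 1 — factor the characteristic polynomial to read off the algebraic multiplicities:
  χ_A(x) = x^5

Step 2 — compute geometric multiplicities via the rank-nullity identity g(λ) = n − rank(A − λI):
  rank(A − (0)·I) = 2, so dim ker(A − (0)·I) = n − 2 = 3

Summary:
  λ = 0: algebraic multiplicity = 5, geometric multiplicity = 3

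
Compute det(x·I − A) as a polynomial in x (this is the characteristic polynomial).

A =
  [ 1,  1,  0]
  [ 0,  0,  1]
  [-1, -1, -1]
x^3

Expanding det(x·I − A) (e.g. by cofactor expansion or by noting that A is similar to its Jordan form J, which has the same characteristic polynomial as A) gives
  χ_A(x) = x^3
which factors as x^3. The eigenvalues (with algebraic multiplicities) are λ = 0 with multiplicity 3.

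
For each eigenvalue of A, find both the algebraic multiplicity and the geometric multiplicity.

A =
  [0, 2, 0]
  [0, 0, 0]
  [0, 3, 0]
λ = 0: alg = 3, geom = 2

Step 1 — factor the characteristic polynomial to read off the algebraic multiplicities:
  χ_A(x) = x^3

Step 2 — compute geometric multiplicities via the rank-nullity identity g(λ) = n − rank(A − λI):
  rank(A − (0)·I) = 1, so dim ker(A − (0)·I) = n − 1 = 2

Summary:
  λ = 0: algebraic multiplicity = 3, geometric multiplicity = 2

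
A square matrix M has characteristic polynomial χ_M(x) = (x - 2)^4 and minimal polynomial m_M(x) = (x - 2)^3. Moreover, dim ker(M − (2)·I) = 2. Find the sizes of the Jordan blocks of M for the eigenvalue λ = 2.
Block sizes for λ = 2: [3, 1]

Step 1 — from the characteristic polynomial, algebraic multiplicity of λ = 2 is 4. From dim ker(M − (2)·I) = 2, there are exactly 2 Jordan blocks for λ = 2.
Step 2 — from the minimal polynomial, the factor (x − 2)^3 tells us the largest block for λ = 2 has size 3.
Step 3 — with total size 4, 2 blocks, and largest block 3, the block sizes (in nonincreasing order) are [3, 1].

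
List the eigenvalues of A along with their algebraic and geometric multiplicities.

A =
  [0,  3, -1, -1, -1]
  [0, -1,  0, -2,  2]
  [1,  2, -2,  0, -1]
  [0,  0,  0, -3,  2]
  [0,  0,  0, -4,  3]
λ = -1: alg = 4, geom = 2; λ = 1: alg = 1, geom = 1

Step 1 — factor the characteristic polynomial to read off the algebraic multiplicities:
  χ_A(x) = (x - 1)*(x + 1)^4

Step 2 — compute geometric multiplicities via the rank-nullity identity g(λ) = n − rank(A − λI):
  rank(A − (-1)·I) = 3, so dim ker(A − (-1)·I) = n − 3 = 2
  rank(A − (1)·I) = 4, so dim ker(A − (1)·I) = n − 4 = 1

Summary:
  λ = -1: algebraic multiplicity = 4, geometric multiplicity = 2
  λ = 1: algebraic multiplicity = 1, geometric multiplicity = 1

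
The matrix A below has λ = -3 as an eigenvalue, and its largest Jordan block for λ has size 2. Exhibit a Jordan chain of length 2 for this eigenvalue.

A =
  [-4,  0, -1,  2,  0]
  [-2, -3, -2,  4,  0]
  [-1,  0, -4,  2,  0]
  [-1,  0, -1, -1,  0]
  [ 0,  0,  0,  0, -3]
A Jordan chain for λ = -3 of length 2:
v_1 = (-1, -2, -1, -1, 0)ᵀ
v_2 = (1, 0, 0, 0, 0)ᵀ

Let N = A − (-3)·I. We want v_2 with N^2 v_2 = 0 but N^1 v_2 ≠ 0; then v_{j-1} := N · v_j for j = 2, …, 2.

Pick v_2 = (1, 0, 0, 0, 0)ᵀ.
Then v_1 = N · v_2 = (-1, -2, -1, -1, 0)ᵀ.

Sanity check: (A − (-3)·I) v_1 = (0, 0, 0, 0, 0)ᵀ = 0. ✓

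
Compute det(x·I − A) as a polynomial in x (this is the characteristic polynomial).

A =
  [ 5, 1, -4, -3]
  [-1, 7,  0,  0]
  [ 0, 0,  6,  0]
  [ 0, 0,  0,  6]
x^4 - 24*x^3 + 216*x^2 - 864*x + 1296

Expanding det(x·I − A) (e.g. by cofactor expansion or by noting that A is similar to its Jordan form J, which has the same characteristic polynomial as A) gives
  χ_A(x) = x^4 - 24*x^3 + 216*x^2 - 864*x + 1296
which factors as (x - 6)^4. The eigenvalues (with algebraic multiplicities) are λ = 6 with multiplicity 4.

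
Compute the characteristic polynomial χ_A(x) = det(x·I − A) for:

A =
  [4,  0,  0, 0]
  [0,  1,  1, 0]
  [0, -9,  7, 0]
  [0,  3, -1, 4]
x^4 - 16*x^3 + 96*x^2 - 256*x + 256

Expanding det(x·I − A) (e.g. by cofactor expansion or by noting that A is similar to its Jordan form J, which has the same characteristic polynomial as A) gives
  χ_A(x) = x^4 - 16*x^3 + 96*x^2 - 256*x + 256
which factors as (x - 4)^4. The eigenvalues (with algebraic multiplicities) are λ = 4 with multiplicity 4.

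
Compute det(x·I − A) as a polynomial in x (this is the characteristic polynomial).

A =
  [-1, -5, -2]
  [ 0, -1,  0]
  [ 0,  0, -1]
x^3 + 3*x^2 + 3*x + 1

Expanding det(x·I − A) (e.g. by cofactor expansion or by noting that A is similar to its Jordan form J, which has the same characteristic polynomial as A) gives
  χ_A(x) = x^3 + 3*x^2 + 3*x + 1
which factors as (x + 1)^3. The eigenvalues (with algebraic multiplicities) are λ = -1 with multiplicity 3.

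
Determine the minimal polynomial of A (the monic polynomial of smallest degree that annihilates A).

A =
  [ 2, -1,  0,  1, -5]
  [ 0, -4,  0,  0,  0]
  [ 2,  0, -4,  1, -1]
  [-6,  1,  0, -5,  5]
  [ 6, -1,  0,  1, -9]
x^2 + 8*x + 16

The characteristic polynomial is χ_A(x) = (x + 4)^5, so the eigenvalues are known. The minimal polynomial is
  m_A(x) = Π_λ (x − λ)^{k_λ}
where k_λ is the size of the *largest* Jordan block for λ (equivalently, the smallest k with (A − λI)^k v = 0 for every generalised eigenvector v of λ).

  λ = -4: largest Jordan block has size 2, contributing (x + 4)^2

So m_A(x) = (x + 4)^2 = x^2 + 8*x + 16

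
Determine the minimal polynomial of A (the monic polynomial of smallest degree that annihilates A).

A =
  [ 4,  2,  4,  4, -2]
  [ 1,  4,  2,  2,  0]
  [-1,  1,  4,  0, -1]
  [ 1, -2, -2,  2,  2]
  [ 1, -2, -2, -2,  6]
x^2 - 8*x + 16

The characteristic polynomial is χ_A(x) = (x - 4)^5, so the eigenvalues are known. The minimal polynomial is
  m_A(x) = Π_λ (x − λ)^{k_λ}
where k_λ is the size of the *largest* Jordan block for λ (equivalently, the smallest k with (A − λI)^k v = 0 for every generalised eigenvector v of λ).

  λ = 4: largest Jordan block has size 2, contributing (x − 4)^2

So m_A(x) = (x - 4)^2 = x^2 - 8*x + 16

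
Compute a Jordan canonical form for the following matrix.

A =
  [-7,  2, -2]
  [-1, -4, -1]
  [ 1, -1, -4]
J_2(-5) ⊕ J_1(-5)

The characteristic polynomial is
  det(x·I − A) = x^3 + 15*x^2 + 75*x + 125 = (x + 5)^3

Eigenvalues and multiplicities (the geometric multiplicity of λ is n − rank(A − λI), which equals the number of Jordan blocks for λ):
  λ = -5: algebraic multiplicity = 3, geometric multiplicity = 2

Determining the block sizes for each eigenvalue:
  λ = -5: 2 blocks summing to 3 forces exactly one block of size 2 and the rest size 1 → block sizes [2, 1]

Assembling the blocks gives a Jordan form
J =
  [-5,  1,  0]
  [ 0, -5,  0]
  [ 0,  0, -5]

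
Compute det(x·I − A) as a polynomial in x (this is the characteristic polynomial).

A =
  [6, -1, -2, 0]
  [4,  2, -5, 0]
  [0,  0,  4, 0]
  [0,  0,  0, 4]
x^4 - 16*x^3 + 96*x^2 - 256*x + 256

Expanding det(x·I − A) (e.g. by cofactor expansion or by noting that A is similar to its Jordan form J, which has the same characteristic polynomial as A) gives
  χ_A(x) = x^4 - 16*x^3 + 96*x^2 - 256*x + 256
which factors as (x - 4)^4. The eigenvalues (with algebraic multiplicities) are λ = 4 with multiplicity 4.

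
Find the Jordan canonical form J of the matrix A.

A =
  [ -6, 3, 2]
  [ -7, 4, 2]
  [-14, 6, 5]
J_2(1) ⊕ J_1(1)

The characteristic polynomial is
  det(x·I − A) = x^3 - 3*x^2 + 3*x - 1 = (x - 1)^3

Eigenvalues and multiplicities (the geometric multiplicity of λ is n − rank(A − λI), which equals the number of Jordan blocks for λ):
  λ = 1: algebraic multiplicity = 3, geometric multiplicity = 2

Determining the block sizes for each eigenvalue:
  λ = 1: 2 blocks summing to 3 forces exactly one block of size 2 and the rest size 1 → block sizes [2, 1]

Assembling the blocks gives a Jordan form
J =
  [1, 1, 0]
  [0, 1, 0]
  [0, 0, 1]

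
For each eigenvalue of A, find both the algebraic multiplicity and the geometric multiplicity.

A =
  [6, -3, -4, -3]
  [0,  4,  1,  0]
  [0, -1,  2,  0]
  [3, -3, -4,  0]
λ = 3: alg = 4, geom = 2

Step 1 — factor the characteristic polynomial to read off the algebraic multiplicities:
  χ_A(x) = (x - 3)^4

Step 2 — compute geometric multiplicities via the rank-nullity identity g(λ) = n − rank(A − λI):
  rank(A − (3)·I) = 2, so dim ker(A − (3)·I) = n − 2 = 2

Summary:
  λ = 3: algebraic multiplicity = 4, geometric multiplicity = 2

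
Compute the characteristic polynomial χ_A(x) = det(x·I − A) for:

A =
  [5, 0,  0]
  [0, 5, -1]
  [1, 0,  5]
x^3 - 15*x^2 + 75*x - 125

Expanding det(x·I − A) (e.g. by cofactor expansion or by noting that A is similar to its Jordan form J, which has the same characteristic polynomial as A) gives
  χ_A(x) = x^3 - 15*x^2 + 75*x - 125
which factors as (x - 5)^3. The eigenvalues (with algebraic multiplicities) are λ = 5 with multiplicity 3.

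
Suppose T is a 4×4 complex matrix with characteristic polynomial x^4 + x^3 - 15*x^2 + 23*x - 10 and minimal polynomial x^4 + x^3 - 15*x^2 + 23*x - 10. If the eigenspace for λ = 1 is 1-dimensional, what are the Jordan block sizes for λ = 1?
Block sizes for λ = 1: [2]

Step 1 — from the characteristic polynomial, algebraic multiplicity of λ = 1 is 2. From dim ker(T − (1)·I) = 1, there are exactly 1 Jordan blocks for λ = 1.
Step 2 — from the minimal polynomial, the factor (x − 1)^2 tells us the largest block for λ = 1 has size 2.
Step 3 — with total size 2, 1 blocks, and largest block 2, the block sizes (in nonincreasing order) are [2].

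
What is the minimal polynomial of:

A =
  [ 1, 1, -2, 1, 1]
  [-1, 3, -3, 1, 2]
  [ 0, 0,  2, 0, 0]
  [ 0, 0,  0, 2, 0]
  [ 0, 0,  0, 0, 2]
x^3 - 6*x^2 + 12*x - 8

The characteristic polynomial is χ_A(x) = (x - 2)^5, so the eigenvalues are known. The minimal polynomial is
  m_A(x) = Π_λ (x − λ)^{k_λ}
where k_λ is the size of the *largest* Jordan block for λ (equivalently, the smallest k with (A − λI)^k v = 0 for every generalised eigenvector v of λ).

  λ = 2: largest Jordan block has size 3, contributing (x − 2)^3

So m_A(x) = (x - 2)^3 = x^3 - 6*x^2 + 12*x - 8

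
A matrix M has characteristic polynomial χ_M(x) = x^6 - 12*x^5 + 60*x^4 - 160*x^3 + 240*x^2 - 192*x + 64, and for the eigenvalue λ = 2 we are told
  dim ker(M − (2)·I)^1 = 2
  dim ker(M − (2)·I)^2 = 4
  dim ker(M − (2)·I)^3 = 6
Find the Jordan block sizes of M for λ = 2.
Block sizes for λ = 2: [3, 3]

From the dimensions of kernels of powers, the number of Jordan blocks of size at least j is d_j − d_{j−1} where d_j = dim ker(N^j) (with d_0 = 0). Computing the differences gives [2, 2, 2].
The number of blocks of size exactly k is (#blocks of size ≥ k) − (#blocks of size ≥ k + 1), so the partition is: 2 block(s) of size 3.
In nonincreasing order the block sizes are [3, 3].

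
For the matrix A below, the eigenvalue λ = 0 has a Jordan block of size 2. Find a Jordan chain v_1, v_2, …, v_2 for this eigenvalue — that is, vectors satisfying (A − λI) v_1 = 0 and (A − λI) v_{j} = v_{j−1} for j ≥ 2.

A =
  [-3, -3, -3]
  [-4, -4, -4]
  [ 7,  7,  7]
A Jordan chain for λ = 0 of length 2:
v_1 = (-3, -4, 7)ᵀ
v_2 = (1, 0, 0)ᵀ

Let N = A − (0)·I. We want v_2 with N^2 v_2 = 0 but N^1 v_2 ≠ 0; then v_{j-1} := N · v_j for j = 2, …, 2.

Pick v_2 = (1, 0, 0)ᵀ.
Then v_1 = N · v_2 = (-3, -4, 7)ᵀ.

Sanity check: (A − (0)·I) v_1 = (0, 0, 0)ᵀ = 0. ✓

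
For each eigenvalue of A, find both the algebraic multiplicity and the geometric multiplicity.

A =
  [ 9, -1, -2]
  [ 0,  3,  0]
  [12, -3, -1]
λ = 3: alg = 2, geom = 1; λ = 5: alg = 1, geom = 1

Step 1 — factor the characteristic polynomial to read off the algebraic multiplicities:
  χ_A(x) = (x - 5)*(x - 3)^2

Step 2 — compute geometric multiplicities via the rank-nullity identity g(λ) = n − rank(A − λI):
  rank(A − (3)·I) = 2, so dim ker(A − (3)·I) = n − 2 = 1
  rank(A − (5)·I) = 2, so dim ker(A − (5)·I) = n − 2 = 1

Summary:
  λ = 3: algebraic multiplicity = 2, geometric multiplicity = 1
  λ = 5: algebraic multiplicity = 1, geometric multiplicity = 1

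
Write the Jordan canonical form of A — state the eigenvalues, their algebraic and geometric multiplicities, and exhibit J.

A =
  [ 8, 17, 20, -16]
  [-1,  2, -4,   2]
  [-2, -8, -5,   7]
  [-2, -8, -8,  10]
J_2(3) ⊕ J_1(3) ⊕ J_1(6)

The characteristic polynomial is
  det(x·I − A) = x^4 - 15*x^3 + 81*x^2 - 189*x + 162 = (x - 6)*(x - 3)^3

Eigenvalues and multiplicities (the geometric multiplicity of λ is n − rank(A − λI), which equals the number of Jordan blocks for λ):
  λ = 3: algebraic multiplicity = 3, geometric multiplicity = 2
  λ = 6: algebraic multiplicity = 1, geometric multiplicity = 1

Determining the block sizes for each eigenvalue:
  λ = 3: 2 blocks summing to 3 forces exactly one block of size 2 and the rest size 1 → block sizes [2, 1]
  λ = 6: one block (gm = 1), so the single block has size am = 1 → block sizes [1]

Assembling the blocks gives a Jordan form
J =
  [3, 1, 0, 0]
  [0, 3, 0, 0]
  [0, 0, 3, 0]
  [0, 0, 0, 6]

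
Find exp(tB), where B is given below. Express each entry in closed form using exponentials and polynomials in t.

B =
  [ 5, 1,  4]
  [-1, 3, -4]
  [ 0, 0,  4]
e^{tB} =
  [t*exp(4*t) + exp(4*t), t*exp(4*t), 4*t*exp(4*t)]
  [-t*exp(4*t), -t*exp(4*t) + exp(4*t), -4*t*exp(4*t)]
  [0, 0, exp(4*t)]

Strategy: write B = P · J · P⁻¹ where J is a Jordan canonical form, so e^{tB} = P · e^{tJ} · P⁻¹, and e^{tJ} can be computed block-by-block.

B has Jordan form
J =
  [4, 1, 0]
  [0, 4, 0]
  [0, 0, 4]
(up to reordering of blocks).

Per-block formulas:
  For a 2×2 Jordan block J_2(4): exp(t · J_2(4)) = e^(4t)·(I + t·N), where N is the 2×2 nilpotent shift.
  For a 1×1 block at λ = 4: exp(t · [4]) = [e^(4t)].

After assembling e^{tJ} and conjugating by P, we get:

e^{tB} =
  [t*exp(4*t) + exp(4*t), t*exp(4*t), 4*t*exp(4*t)]
  [-t*exp(4*t), -t*exp(4*t) + exp(4*t), -4*t*exp(4*t)]
  [0, 0, exp(4*t)]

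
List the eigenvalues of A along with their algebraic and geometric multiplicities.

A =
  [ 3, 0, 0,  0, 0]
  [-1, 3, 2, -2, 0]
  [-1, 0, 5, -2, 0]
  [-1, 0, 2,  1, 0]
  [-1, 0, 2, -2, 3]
λ = 3: alg = 5, geom = 4

Step 1 — factor the characteristic polynomial to read off the algebraic multiplicities:
  χ_A(x) = (x - 3)^5

Step 2 — compute geometric multiplicities via the rank-nullity identity g(λ) = n − rank(A − λI):
  rank(A − (3)·I) = 1, so dim ker(A − (3)·I) = n − 1 = 4

Summary:
  λ = 3: algebraic multiplicity = 5, geometric multiplicity = 4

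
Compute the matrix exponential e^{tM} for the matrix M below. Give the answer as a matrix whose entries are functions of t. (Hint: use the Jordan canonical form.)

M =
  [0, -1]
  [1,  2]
e^{tM} =
  [-t*exp(t) + exp(t), -t*exp(t)]
  [t*exp(t), t*exp(t) + exp(t)]

Strategy: write M = P · J · P⁻¹ where J is a Jordan canonical form, so e^{tM} = P · e^{tJ} · P⁻¹, and e^{tJ} can be computed block-by-block.

M has Jordan form
J =
  [1, 1]
  [0, 1]
(up to reordering of blocks).

Per-block formulas:
  For a 2×2 Jordan block J_2(1): exp(t · J_2(1)) = e^(1t)·(I + t·N), where N is the 2×2 nilpotent shift.

After assembling e^{tJ} and conjugating by P, we get:

e^{tM} =
  [-t*exp(t) + exp(t), -t*exp(t)]
  [t*exp(t), t*exp(t) + exp(t)]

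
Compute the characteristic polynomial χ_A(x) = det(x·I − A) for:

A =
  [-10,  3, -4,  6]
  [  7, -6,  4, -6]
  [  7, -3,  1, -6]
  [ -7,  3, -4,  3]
x^4 + 12*x^3 + 54*x^2 + 108*x + 81

Expanding det(x·I − A) (e.g. by cofactor expansion or by noting that A is similar to its Jordan form J, which has the same characteristic polynomial as A) gives
  χ_A(x) = x^4 + 12*x^3 + 54*x^2 + 108*x + 81
which factors as (x + 3)^4. The eigenvalues (with algebraic multiplicities) are λ = -3 with multiplicity 4.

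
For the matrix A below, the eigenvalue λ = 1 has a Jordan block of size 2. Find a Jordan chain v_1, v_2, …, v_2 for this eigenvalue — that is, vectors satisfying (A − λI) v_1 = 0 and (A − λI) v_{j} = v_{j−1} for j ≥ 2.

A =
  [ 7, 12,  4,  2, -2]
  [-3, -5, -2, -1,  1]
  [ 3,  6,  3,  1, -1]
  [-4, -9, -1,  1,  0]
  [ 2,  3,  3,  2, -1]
A Jordan chain for λ = 1 of length 2:
v_1 = (6, -3, 3, -4, 2)ᵀ
v_2 = (1, 0, 0, 0, 0)ᵀ

Let N = A − (1)·I. We want v_2 with N^2 v_2 = 0 but N^1 v_2 ≠ 0; then v_{j-1} := N · v_j for j = 2, …, 2.

Pick v_2 = (1, 0, 0, 0, 0)ᵀ.
Then v_1 = N · v_2 = (6, -3, 3, -4, 2)ᵀ.

Sanity check: (A − (1)·I) v_1 = (0, 0, 0, 0, 0)ᵀ = 0. ✓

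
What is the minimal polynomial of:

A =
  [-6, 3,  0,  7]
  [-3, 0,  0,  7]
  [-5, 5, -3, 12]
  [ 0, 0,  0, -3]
x^2 + 6*x + 9

The characteristic polynomial is χ_A(x) = (x + 3)^4, so the eigenvalues are known. The minimal polynomial is
  m_A(x) = Π_λ (x − λ)^{k_λ}
where k_λ is the size of the *largest* Jordan block for λ (equivalently, the smallest k with (A − λI)^k v = 0 for every generalised eigenvector v of λ).

  λ = -3: largest Jordan block has size 2, contributing (x + 3)^2

So m_A(x) = (x + 3)^2 = x^2 + 6*x + 9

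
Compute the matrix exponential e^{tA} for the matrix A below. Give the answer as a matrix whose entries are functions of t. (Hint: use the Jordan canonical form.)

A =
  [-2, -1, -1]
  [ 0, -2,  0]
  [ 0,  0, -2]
e^{tA} =
  [exp(-2*t), -t*exp(-2*t), -t*exp(-2*t)]
  [0, exp(-2*t), 0]
  [0, 0, exp(-2*t)]

Strategy: write A = P · J · P⁻¹ where J is a Jordan canonical form, so e^{tA} = P · e^{tJ} · P⁻¹, and e^{tJ} can be computed block-by-block.

A has Jordan form
J =
  [-2,  1,  0]
  [ 0, -2,  0]
  [ 0,  0, -2]
(up to reordering of blocks).

Per-block formulas:
  For a 2×2 Jordan block J_2(-2): exp(t · J_2(-2)) = e^(-2t)·(I + t·N), where N is the 2×2 nilpotent shift.
  For a 1×1 block at λ = -2: exp(t · [-2]) = [e^(-2t)].

After assembling e^{tJ} and conjugating by P, we get:

e^{tA} =
  [exp(-2*t), -t*exp(-2*t), -t*exp(-2*t)]
  [0, exp(-2*t), 0]
  [0, 0, exp(-2*t)]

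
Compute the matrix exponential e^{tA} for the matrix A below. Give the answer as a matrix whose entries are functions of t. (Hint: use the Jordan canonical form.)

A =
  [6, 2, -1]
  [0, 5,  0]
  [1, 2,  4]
e^{tA} =
  [t*exp(5*t) + exp(5*t), 2*t*exp(5*t), -t*exp(5*t)]
  [0, exp(5*t), 0]
  [t*exp(5*t), 2*t*exp(5*t), -t*exp(5*t) + exp(5*t)]

Strategy: write A = P · J · P⁻¹ where J is a Jordan canonical form, so e^{tA} = P · e^{tJ} · P⁻¹, and e^{tJ} can be computed block-by-block.

A has Jordan form
J =
  [5, 1, 0]
  [0, 5, 0]
  [0, 0, 5]
(up to reordering of blocks).

Per-block formulas:
  For a 2×2 Jordan block J_2(5): exp(t · J_2(5)) = e^(5t)·(I + t·N), where N is the 2×2 nilpotent shift.
  For a 1×1 block at λ = 5: exp(t · [5]) = [e^(5t)].

After assembling e^{tJ} and conjugating by P, we get:

e^{tA} =
  [t*exp(5*t) + exp(5*t), 2*t*exp(5*t), -t*exp(5*t)]
  [0, exp(5*t), 0]
  [t*exp(5*t), 2*t*exp(5*t), -t*exp(5*t) + exp(5*t)]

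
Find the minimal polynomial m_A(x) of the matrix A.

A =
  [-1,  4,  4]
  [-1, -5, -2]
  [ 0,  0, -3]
x^2 + 6*x + 9

The characteristic polynomial is χ_A(x) = (x + 3)^3, so the eigenvalues are known. The minimal polynomial is
  m_A(x) = Π_λ (x − λ)^{k_λ}
where k_λ is the size of the *largest* Jordan block for λ (equivalently, the smallest k with (A − λI)^k v = 0 for every generalised eigenvector v of λ).

  λ = -3: largest Jordan block has size 2, contributing (x + 3)^2

So m_A(x) = (x + 3)^2 = x^2 + 6*x + 9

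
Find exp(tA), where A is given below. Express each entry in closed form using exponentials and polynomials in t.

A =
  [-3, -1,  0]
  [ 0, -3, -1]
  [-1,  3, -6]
e^{tA} =
  [t^2*exp(-4*t)/2 + t*exp(-4*t) + exp(-4*t), -t^2*exp(-4*t) - t*exp(-4*t), t^2*exp(-4*t)/2]
  [t^2*exp(-4*t)/2, -t^2*exp(-4*t) + t*exp(-4*t) + exp(-4*t), t^2*exp(-4*t)/2 - t*exp(-4*t)]
  [t^2*exp(-4*t)/2 - t*exp(-4*t), -t^2*exp(-4*t) + 3*t*exp(-4*t), t^2*exp(-4*t)/2 - 2*t*exp(-4*t) + exp(-4*t)]

Strategy: write A = P · J · P⁻¹ where J is a Jordan canonical form, so e^{tA} = P · e^{tJ} · P⁻¹, and e^{tJ} can be computed block-by-block.

A has Jordan form
J =
  [-4,  1,  0]
  [ 0, -4,  1]
  [ 0,  0, -4]
(up to reordering of blocks).

Per-block formulas:
  For a 3×3 Jordan block J_3(-4): exp(t · J_3(-4)) = e^(-4t)·(I + t·N + (t^2/2)·N^2), where N is the 3×3 nilpotent shift.

After assembling e^{tJ} and conjugating by P, we get:

e^{tA} =
  [t^2*exp(-4*t)/2 + t*exp(-4*t) + exp(-4*t), -t^2*exp(-4*t) - t*exp(-4*t), t^2*exp(-4*t)/2]
  [t^2*exp(-4*t)/2, -t^2*exp(-4*t) + t*exp(-4*t) + exp(-4*t), t^2*exp(-4*t)/2 - t*exp(-4*t)]
  [t^2*exp(-4*t)/2 - t*exp(-4*t), -t^2*exp(-4*t) + 3*t*exp(-4*t), t^2*exp(-4*t)/2 - 2*t*exp(-4*t) + exp(-4*t)]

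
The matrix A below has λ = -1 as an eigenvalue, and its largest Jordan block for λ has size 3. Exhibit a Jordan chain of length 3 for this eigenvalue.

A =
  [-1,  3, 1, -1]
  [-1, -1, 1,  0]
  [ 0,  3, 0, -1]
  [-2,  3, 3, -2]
A Jordan chain for λ = -1 of length 3:
v_1 = (-1, 0, -1, -1)ᵀ
v_2 = (0, -1, 0, -2)ᵀ
v_3 = (1, 0, 0, 0)ᵀ

Let N = A − (-1)·I. We want v_3 with N^3 v_3 = 0 but N^2 v_3 ≠ 0; then v_{j-1} := N · v_j for j = 3, …, 2.

Pick v_3 = (1, 0, 0, 0)ᵀ.
Then v_2 = N · v_3 = (0, -1, 0, -2)ᵀ.
Then v_1 = N · v_2 = (-1, 0, -1, -1)ᵀ.

Sanity check: (A − (-1)·I) v_1 = (0, 0, 0, 0)ᵀ = 0. ✓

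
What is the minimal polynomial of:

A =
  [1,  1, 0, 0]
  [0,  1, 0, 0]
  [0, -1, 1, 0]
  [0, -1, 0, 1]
x^2 - 2*x + 1

The characteristic polynomial is χ_A(x) = (x - 1)^4, so the eigenvalues are known. The minimal polynomial is
  m_A(x) = Π_λ (x − λ)^{k_λ}
where k_λ is the size of the *largest* Jordan block for λ (equivalently, the smallest k with (A − λI)^k v = 0 for every generalised eigenvector v of λ).

  λ = 1: largest Jordan block has size 2, contributing (x − 1)^2

So m_A(x) = (x - 1)^2 = x^2 - 2*x + 1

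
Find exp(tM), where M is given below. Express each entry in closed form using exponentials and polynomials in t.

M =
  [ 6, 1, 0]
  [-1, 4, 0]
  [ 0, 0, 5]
e^{tM} =
  [t*exp(5*t) + exp(5*t), t*exp(5*t), 0]
  [-t*exp(5*t), -t*exp(5*t) + exp(5*t), 0]
  [0, 0, exp(5*t)]

Strategy: write M = P · J · P⁻¹ where J is a Jordan canonical form, so e^{tM} = P · e^{tJ} · P⁻¹, and e^{tJ} can be computed block-by-block.

M has Jordan form
J =
  [5, 1, 0]
  [0, 5, 0]
  [0, 0, 5]
(up to reordering of blocks).

Per-block formulas:
  For a 2×2 Jordan block J_2(5): exp(t · J_2(5)) = e^(5t)·(I + t·N), where N is the 2×2 nilpotent shift.
  For a 1×1 block at λ = 5: exp(t · [5]) = [e^(5t)].

After assembling e^{tJ} and conjugating by P, we get:

e^{tM} =
  [t*exp(5*t) + exp(5*t), t*exp(5*t), 0]
  [-t*exp(5*t), -t*exp(5*t) + exp(5*t), 0]
  [0, 0, exp(5*t)]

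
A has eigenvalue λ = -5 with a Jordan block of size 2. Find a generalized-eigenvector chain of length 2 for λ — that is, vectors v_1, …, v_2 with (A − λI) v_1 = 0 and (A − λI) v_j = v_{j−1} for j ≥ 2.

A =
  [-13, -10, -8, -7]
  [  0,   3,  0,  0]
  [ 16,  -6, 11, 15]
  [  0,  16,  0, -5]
A Jordan chain for λ = -5 of length 2:
v_1 = (-1, 0, 1, 0)ᵀ
v_2 = (1, 0, 0, -1)ᵀ

Let N = A − (-5)·I. We want v_2 with N^2 v_2 = 0 but N^1 v_2 ≠ 0; then v_{j-1} := N · v_j for j = 2, …, 2.

Pick v_2 = (1, 0, 0, -1)ᵀ.
Then v_1 = N · v_2 = (-1, 0, 1, 0)ᵀ.

Sanity check: (A − (-5)·I) v_1 = (0, 0, 0, 0)ᵀ = 0. ✓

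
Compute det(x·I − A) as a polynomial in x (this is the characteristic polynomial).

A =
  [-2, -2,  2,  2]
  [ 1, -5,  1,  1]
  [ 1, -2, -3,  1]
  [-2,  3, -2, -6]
x^4 + 16*x^3 + 96*x^2 + 256*x + 256

Expanding det(x·I − A) (e.g. by cofactor expansion or by noting that A is similar to its Jordan form J, which has the same characteristic polynomial as A) gives
  χ_A(x) = x^4 + 16*x^3 + 96*x^2 + 256*x + 256
which factors as (x + 4)^4. The eigenvalues (with algebraic multiplicities) are λ = -4 with multiplicity 4.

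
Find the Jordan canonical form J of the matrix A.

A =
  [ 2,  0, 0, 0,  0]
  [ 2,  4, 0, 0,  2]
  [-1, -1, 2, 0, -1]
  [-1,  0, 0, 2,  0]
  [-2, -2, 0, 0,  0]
J_2(2) ⊕ J_2(2) ⊕ J_1(2)

The characteristic polynomial is
  det(x·I − A) = x^5 - 10*x^4 + 40*x^3 - 80*x^2 + 80*x - 32 = (x - 2)^5

Eigenvalues and multiplicities (the geometric multiplicity of λ is n − rank(A − λI), which equals the number of Jordan blocks for λ):
  λ = 2: algebraic multiplicity = 5, geometric multiplicity = 3

Determining the block sizes for each eigenvalue:
  λ = 2: with am = 5 and gm = 3, the partition is not yet determined (e.g. several partitions of 5 into 3 parts exist). Let N = A − (2)·I. Computing rank(N^1) = 2, rank(N^2) = 0; the number of blocks of size ≥ j is rank(N^{j−1}) − rank(N^j), giving [3, 2]. So we have 2 block(s) of size 2, 1 block(s) of size 1 → block sizes [2, 2, 1]

Assembling the blocks gives a Jordan form
J =
  [2, 1, 0, 0, 0]
  [0, 2, 0, 0, 0]
  [0, 0, 2, 1, 0]
  [0, 0, 0, 2, 0]
  [0, 0, 0, 0, 2]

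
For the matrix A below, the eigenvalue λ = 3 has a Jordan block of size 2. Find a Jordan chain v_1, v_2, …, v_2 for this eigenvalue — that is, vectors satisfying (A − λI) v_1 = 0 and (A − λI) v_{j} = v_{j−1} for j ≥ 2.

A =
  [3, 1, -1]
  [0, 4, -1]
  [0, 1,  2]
A Jordan chain for λ = 3 of length 2:
v_1 = (1, 1, 1)ᵀ
v_2 = (0, 1, 0)ᵀ

Let N = A − (3)·I. We want v_2 with N^2 v_2 = 0 but N^1 v_2 ≠ 0; then v_{j-1} := N · v_j for j = 2, …, 2.

Pick v_2 = (0, 1, 0)ᵀ.
Then v_1 = N · v_2 = (1, 1, 1)ᵀ.

Sanity check: (A − (3)·I) v_1 = (0, 0, 0)ᵀ = 0. ✓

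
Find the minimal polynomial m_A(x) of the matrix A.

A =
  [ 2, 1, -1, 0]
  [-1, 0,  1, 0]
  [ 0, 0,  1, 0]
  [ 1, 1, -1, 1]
x^2 - 2*x + 1

The characteristic polynomial is χ_A(x) = (x - 1)^4, so the eigenvalues are known. The minimal polynomial is
  m_A(x) = Π_λ (x − λ)^{k_λ}
where k_λ is the size of the *largest* Jordan block for λ (equivalently, the smallest k with (A − λI)^k v = 0 for every generalised eigenvector v of λ).

  λ = 1: largest Jordan block has size 2, contributing (x − 1)^2

So m_A(x) = (x - 1)^2 = x^2 - 2*x + 1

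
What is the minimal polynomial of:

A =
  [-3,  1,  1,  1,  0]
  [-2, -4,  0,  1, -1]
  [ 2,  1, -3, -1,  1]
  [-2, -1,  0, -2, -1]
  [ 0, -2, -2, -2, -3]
x^3 + 9*x^2 + 27*x + 27

The characteristic polynomial is χ_A(x) = (x + 3)^5, so the eigenvalues are known. The minimal polynomial is
  m_A(x) = Π_λ (x − λ)^{k_λ}
where k_λ is the size of the *largest* Jordan block for λ (equivalently, the smallest k with (A − λI)^k v = 0 for every generalised eigenvector v of λ).

  λ = -3: largest Jordan block has size 3, contributing (x + 3)^3

So m_A(x) = (x + 3)^3 = x^3 + 9*x^2 + 27*x + 27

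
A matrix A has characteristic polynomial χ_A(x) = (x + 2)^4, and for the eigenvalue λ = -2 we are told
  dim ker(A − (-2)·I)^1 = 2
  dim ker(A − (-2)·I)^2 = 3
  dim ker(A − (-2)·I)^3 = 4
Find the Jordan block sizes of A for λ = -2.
Block sizes for λ = -2: [3, 1]

From the dimensions of kernels of powers, the number of Jordan blocks of size at least j is d_j − d_{j−1} where d_j = dim ker(N^j) (with d_0 = 0). Computing the differences gives [2, 1, 1].
The number of blocks of size exactly k is (#blocks of size ≥ k) − (#blocks of size ≥ k + 1), so the partition is: 1 block(s) of size 1, 1 block(s) of size 3.
In nonincreasing order the block sizes are [3, 1].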